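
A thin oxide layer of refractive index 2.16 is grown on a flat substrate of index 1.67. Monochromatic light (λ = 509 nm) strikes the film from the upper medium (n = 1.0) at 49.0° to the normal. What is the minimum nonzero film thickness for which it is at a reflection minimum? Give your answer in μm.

Top surface (1.0 → 2.16): reflection off a higher-index medium gives a half-wave phase shift.
At the lower boundary (n = 2.16 to n = 1.67) the reflected ray undergoes no phase shift.
Exactly one π shift → a net half-wave offset.
For weak reflection here: 2 n t cos θ_r = m λ.
Snell's law: 1.0 sin 49.0° = 2.16 sin θ_r → sin θ_r = 0.349, cos θ_r = 0.937.
Minimum nonzero at m = 1: t = λ / (2 n cos θ_r) = 509 / (2 × 2.16 × 0.937) = 126 nm.

0.126 μm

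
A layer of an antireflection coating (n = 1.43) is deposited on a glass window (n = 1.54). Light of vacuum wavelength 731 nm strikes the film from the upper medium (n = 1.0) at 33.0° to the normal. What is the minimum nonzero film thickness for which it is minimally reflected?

138 nm

At the upper boundary (n = 1.0 to n = 1.43) the reflected ray undergoes a half-wave phase shift.
Ray reflecting at the bottom interface goes from n = 1.43 toward n = 1.54: a half-wave phase shift.
The two reflections carry the same phase change, so no net offset.
For weak reflection here: 2 n t cos θ_r = (m + ½) λ.
Snell's law: 1.0 sin 33.0° = 1.43 sin θ_r → sin θ_r = 0.381, cos θ_r = 0.925.
Minimum at m = 0: t = λ / (4 n cos θ_r) = 731 / (4 × 1.43 × 0.925) = 138 nm.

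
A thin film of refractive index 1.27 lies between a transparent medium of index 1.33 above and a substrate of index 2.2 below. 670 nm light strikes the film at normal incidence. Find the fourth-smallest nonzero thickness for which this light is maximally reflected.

923 nm

At the upper boundary (n = 1.33 to n = 1.27) the reflected ray undergoes no phase shift.
At the lower boundary (n = 1.27 to n = 2.2) the reflected ray undergoes a half-wave phase shift.
Net: one phase inversion between the two reflected rays.
So the condition for constructive reflection is 2 n t = (m + ½) λ.
The fourth-smallest nonzero thickness corresponds to m = 3: t = (m + ½) λ / (2 n) = 3.50 × 670 / (2 × 1.27) = 923 nm.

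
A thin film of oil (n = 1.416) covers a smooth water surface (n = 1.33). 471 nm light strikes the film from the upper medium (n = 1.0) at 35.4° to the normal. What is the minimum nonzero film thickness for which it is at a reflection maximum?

Top surface (1.0 → 1.416): reflection off a higher-index medium gives a half-wave phase shift.
Bottom surface (1.416 → 1.33): reflection off a lower-index medium gives no phase shift.
The two reflections differ by half a wavelength.
For bright reflection here: 2 n t cos θ_r = (m + ½) λ.
Snell's law: 1.0 sin 35.4° = 1.416 sin θ_r → sin θ_r = 0.409, cos θ_r = 0.912.
Minimum at m = 0: t = λ / (4 n cos θ_r) = 471 / (4 × 1.416 × 0.912) = 91.1 nm.

91.1 nm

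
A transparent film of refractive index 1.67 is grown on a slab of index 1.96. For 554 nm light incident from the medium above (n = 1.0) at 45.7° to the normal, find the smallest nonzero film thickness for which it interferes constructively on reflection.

184 nm

Ray reflecting at the top interface goes from n = 1.0 toward n = 1.67: a half-wave phase shift.
Bottom surface (1.67 → 1.96): reflection off a higher-index medium gives a half-wave phase shift.
Net: no relative phase inversion (both shifts match).
With no net inversion, constructive interference in reflection requires 2 n t cos θ_r = m λ.
Snell's law: 1.0 sin 45.7° = 1.67 sin θ_r → sin θ_r = 0.429, cos θ_r = 0.904.
Minimum nonzero at m = 1: t = λ / (2 n cos θ_r) = 554 / (2 × 1.67 × 0.904) = 184 nm.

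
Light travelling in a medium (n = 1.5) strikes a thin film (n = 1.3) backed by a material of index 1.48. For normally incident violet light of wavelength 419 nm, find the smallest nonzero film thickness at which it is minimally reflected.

At the upper boundary (n = 1.5 to n = 1.3) the reflected ray undergoes no phase shift.
Ray reflecting at the bottom interface goes from n = 1.3 toward n = 1.48: a half-wave phase shift.
The two reflections differ by half a wavelength.
For weak reflection here: 2 n t = m λ.
Minimum nonzero at m = 1: t = λ / (2 n) = 419 / (2 × 1.3) = 161 nm.

161 nm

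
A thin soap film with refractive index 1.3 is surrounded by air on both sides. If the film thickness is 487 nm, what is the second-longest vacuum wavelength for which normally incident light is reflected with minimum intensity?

633 nm

At the upper boundary (n = 1.0 to n = 1.3) the reflected ray undergoes a half-wave phase shift.
Ray reflecting at the bottom interface goes from n = 1.3 toward n = 1.0: no phase shift.
Exactly one π shift → a net half-wave offset.
For weak reflection here: 2 n t = m λ.
λ = 2 n t / m. The second-longest wavelength is m = 2: λ = 2 × 1.3 × 487 / 2.00 = 633 nm.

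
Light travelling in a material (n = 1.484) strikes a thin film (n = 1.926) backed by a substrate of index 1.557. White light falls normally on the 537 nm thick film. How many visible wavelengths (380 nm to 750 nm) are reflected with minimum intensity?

At the upper boundary (n = 1.484 to n = 1.926) the reflected ray undergoes a half-wave phase shift.
Ray reflecting at the bottom interface goes from n = 1.926 toward n = 1.557: no phase shift.
Exactly one π shift → a net half-wave offset.
For weak reflection here: 2 n t = m λ.
λ = 2 n t / m = 2069 / m nm.
m=2: 1034 nm (IR); m=3: 690 nm (visible); m=4: 517 nm (visible); m=5: 414 nm (visible); m=6: 345 nm (UV).

3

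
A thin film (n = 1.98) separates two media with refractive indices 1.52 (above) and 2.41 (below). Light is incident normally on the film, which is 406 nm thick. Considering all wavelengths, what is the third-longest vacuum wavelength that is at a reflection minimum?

Ray reflecting at the top interface goes from n = 1.52 toward n = 1.98: a half-wave phase shift.
Bottom surface (1.98 → 2.41): reflection off a higher-index medium gives a half-wave phase shift.
The two reflections carry the same phase change, so no net offset.
For minimum reflection here: 2 n t = (m + ½) λ.
λ = 2 n t / (m + ½). The third-longest wavelength is m = 2: λ = 2 × 1.98 × 406 / 2.50 = 643 nm.

643 nm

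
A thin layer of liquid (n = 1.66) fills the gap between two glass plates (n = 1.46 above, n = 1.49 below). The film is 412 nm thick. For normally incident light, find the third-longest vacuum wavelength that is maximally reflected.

547 nm

At the upper boundary (n = 1.46 to n = 1.66) the reflected ray undergoes a half-wave phase shift.
At the lower boundary (n = 1.66 to n = 1.49) the reflected ray undergoes no phase shift.
Exactly one π shift → a net half-wave offset.
For maximum reflection here: 2 n t = (m + ½) λ.
λ = 2 n t / (m + ½). The third-longest wavelength is m = 2: λ = 2 × 1.66 × 412 / 2.50 = 547 nm.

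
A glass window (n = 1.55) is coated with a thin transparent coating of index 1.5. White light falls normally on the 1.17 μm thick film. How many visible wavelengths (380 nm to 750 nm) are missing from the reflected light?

At the upper boundary (n = 1.0 to n = 1.5) the reflected ray undergoes a half-wave phase shift.
At the lower boundary (n = 1.5 to n = 1.55) the reflected ray undergoes a half-wave phase shift.
Zero or two π shifts → no net half-wave offset.
With no net inversion, destructive interference in reflection requires 2 n t = (m + ½) λ.
λ = 2 n t / (m + ½) = 3510 / (m + ½) nm.
m=4: 780 nm (IR); m=5: 638 nm (visible); m=6: 540 nm (visible); m=7: 468 nm (visible); m=8: 413 nm (visible); m=9: 369 nm (UV).

4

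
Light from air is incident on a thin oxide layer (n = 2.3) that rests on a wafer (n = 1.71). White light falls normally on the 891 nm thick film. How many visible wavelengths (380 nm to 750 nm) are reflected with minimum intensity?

5

At the upper boundary (n = 1.0 to n = 2.3) the reflected ray undergoes a half-wave phase shift.
Ray reflecting at the bottom interface goes from n = 2.3 toward n = 1.71: no phase shift.
Exactly one π shift → a net half-wave offset.
For weak reflection here: 2 n t = m λ.
λ = 2 n t / m = 4099 / m nm.
m=5: 820 nm (IR); m=6: 683 nm (visible); m=7: 586 nm (visible); m=8: 512 nm (visible); m=9: 455 nm (visible); m=10: 410 nm (visible); m=11: 373 nm (UV).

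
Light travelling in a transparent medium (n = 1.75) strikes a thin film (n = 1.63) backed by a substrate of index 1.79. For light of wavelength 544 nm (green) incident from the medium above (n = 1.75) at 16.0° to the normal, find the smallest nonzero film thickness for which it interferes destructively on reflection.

175 nm

Top surface (1.75 → 1.63): reflection off a lower-index medium gives no phase shift.
Bottom surface (1.63 → 1.79): reflection off a higher-index medium gives a half-wave phase shift.
Exactly one π shift → a net half-wave offset.
So the condition for destructive reflection is 2 n t cos θ_r = m λ.
Snell's law: 1.75 sin 16.0° = 1.63 sin θ_r → sin θ_r = 0.296, cos θ_r = 0.955.
Minimum nonzero at m = 1: t = λ / (2 n cos θ_r) = 544 / (2 × 1.63 × 0.955) = 175 nm.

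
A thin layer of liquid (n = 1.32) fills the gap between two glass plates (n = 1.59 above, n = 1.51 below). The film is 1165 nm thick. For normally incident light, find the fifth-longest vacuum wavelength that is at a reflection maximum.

At the upper boundary (n = 1.59 to n = 1.32) the reflected ray undergoes no phase shift.
Bottom surface (1.32 → 1.51): reflection off a higher-index medium gives a half-wave phase shift.
Exactly one π shift → a net half-wave offset.
With one net inversion, constructive interference in reflection requires 2 n t = (m + ½) λ.
λ = 2 n t / (m + ½). The fifth-longest wavelength is m = 4: λ = 2 × 1.32 × 1165 / 4.50 = 683 nm.

683 nm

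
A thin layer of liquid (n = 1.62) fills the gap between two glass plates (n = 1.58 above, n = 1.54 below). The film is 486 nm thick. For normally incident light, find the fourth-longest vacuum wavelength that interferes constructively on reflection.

450 nm

At the upper boundary (n = 1.58 to n = 1.62) the reflected ray undergoes a half-wave phase shift.
Bottom surface (1.62 → 1.54): reflection off a lower-index medium gives no phase shift.
The two reflections differ by half a wavelength.
For bright reflection here: 2 n t = (m + ½) λ.
λ = 2 n t / (m + ½). The fourth-longest wavelength is m = 3: λ = 2 × 1.62 × 486 / 3.50 = 450 nm.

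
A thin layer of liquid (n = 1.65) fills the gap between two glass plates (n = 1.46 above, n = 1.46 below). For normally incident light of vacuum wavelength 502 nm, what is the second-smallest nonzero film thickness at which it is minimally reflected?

304 nm

At the upper boundary (n = 1.46 to n = 1.65) the reflected ray undergoes a half-wave phase shift.
Bottom surface (1.65 → 1.46): reflection off a lower-index medium gives no phase shift.
The two reflections differ by half a wavelength.
With one net inversion, destructive interference in reflection requires 2 n t = m λ.
The second-smallest nonzero thickness corresponds to m = 2: t = m λ / (2 n) = 2.00 × 502 / (2 × 1.65) = 304 nm.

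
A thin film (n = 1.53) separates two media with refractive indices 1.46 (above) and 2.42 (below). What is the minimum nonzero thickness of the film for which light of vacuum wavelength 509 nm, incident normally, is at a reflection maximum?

Ray reflecting at the top interface goes from n = 1.46 toward n = 1.53: a half-wave phase shift.
Bottom surface (1.53 → 2.42): reflection off a higher-index medium gives a half-wave phase shift.
Zero or two π shifts → no net half-wave offset.
For strong reflection here: 2 n t = m λ.
Minimum nonzero at m = 1: t = λ / (2 n) = 509 / (2 × 1.53) = 166 nm.

166 nm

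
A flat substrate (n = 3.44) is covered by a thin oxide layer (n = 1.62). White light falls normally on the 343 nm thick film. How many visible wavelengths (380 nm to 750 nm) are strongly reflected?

1

Top surface (1.0 → 1.62): reflection off a higher-index medium gives a half-wave phase shift.
At the lower boundary (n = 1.62 to n = 3.44) the reflected ray undergoes a half-wave phase shift.
The two reflections carry the same phase change, so no net offset.
For strong reflection here: 2 n t = m λ.
λ = 2 n t / m = 1111 / m nm.
m=1: 1111 nm (IR); m=2: 556 nm (visible); m=3: 370 nm (UV).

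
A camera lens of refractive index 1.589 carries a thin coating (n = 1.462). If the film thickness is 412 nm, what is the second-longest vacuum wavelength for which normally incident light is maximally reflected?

At the upper boundary (n = 1.0 to n = 1.462) the reflected ray undergoes a half-wave phase shift.
Ray reflecting at the bottom interface goes from n = 1.462 toward n = 1.589: a half-wave phase shift.
Net: no relative phase inversion (both shifts match).
So the condition for constructive reflection is 2 n t = m λ.
λ = 2 n t / m. The second-longest wavelength is m = 2: λ = 2 × 1.462 × 412 / 2.00 = 602 nm.

602 nm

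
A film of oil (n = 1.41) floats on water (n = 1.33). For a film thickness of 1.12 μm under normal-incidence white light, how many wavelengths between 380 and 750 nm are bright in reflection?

4

Top surface (1.0 → 1.41): reflection off a higher-index medium gives a half-wave phase shift.
Ray reflecting at the bottom interface goes from n = 1.41 toward n = 1.33: no phase shift.
Exactly one π shift → a net half-wave offset.
With one net inversion, constructive interference in reflection requires 2 n t = (m + ½) λ.
λ = 2 n t / (m + ½) = 3158 / (m + ½) nm.
m=3: 902 nm (IR); m=4: 702 nm (visible); m=5: 574 nm (visible); m=6: 486 nm (visible); m=7: 421 nm (visible); m=8: 372 nm (UV).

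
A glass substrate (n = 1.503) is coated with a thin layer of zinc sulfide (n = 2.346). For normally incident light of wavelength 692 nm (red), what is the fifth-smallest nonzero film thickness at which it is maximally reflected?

At the upper boundary (n = 1.0 to n = 2.346) the reflected ray undergoes a half-wave phase shift.
Ray reflecting at the bottom interface goes from n = 2.346 toward n = 1.503: no phase shift.
The two reflections differ by half a wavelength.
For bright reflection here: 2 n t = (m + ½) λ.
The fifth-smallest nonzero thickness corresponds to m = 4: t = (m + ½) λ / (2 n) = 4.50 × 692 / (2 × 2.346) = 664 nm.

664 nm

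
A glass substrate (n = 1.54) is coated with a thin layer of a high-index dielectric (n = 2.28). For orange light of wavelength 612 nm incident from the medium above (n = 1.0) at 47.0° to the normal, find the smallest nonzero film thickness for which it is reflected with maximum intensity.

At the upper boundary (n = 1.0 to n = 2.28) the reflected ray undergoes a half-wave phase shift.
Bottom surface (2.28 → 1.54): reflection off a lower-index medium gives no phase shift.
Exactly one π shift → a net half-wave offset.
For bright reflection here: 2 n t cos θ_r = (m + ½) λ.
Snell's law: 1.0 sin 47.0° = 2.28 sin θ_r → sin θ_r = 0.321, cos θ_r = 0.947.
Minimum at m = 0: t = λ / (4 n cos θ_r) = 612 / (4 × 2.28 × 0.947) = 70.8 nm.

70.8 nm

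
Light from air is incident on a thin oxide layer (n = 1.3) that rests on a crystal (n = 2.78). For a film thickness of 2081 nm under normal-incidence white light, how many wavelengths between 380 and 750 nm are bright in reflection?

7

Ray reflecting at the top interface goes from n = 1.0 toward n = 1.3: a half-wave phase shift.
At the lower boundary (n = 1.3 to n = 2.78) the reflected ray undergoes a half-wave phase shift.
The two reflections carry the same phase change, so no net offset.
With no net inversion, constructive interference in reflection requires 2 n t = m λ.
λ = 2 n t / m = 5411 / m nm.
m=7: 773 nm (IR); m=8: 676 nm (visible); m=9: 601 nm (visible); m=10: 541 nm (visible); m=11: 492 nm (visible); m=12: 451 nm (visible); m=13: 416 nm (visible); m=14: 386 nm (visible); m=15: 361 nm (UV).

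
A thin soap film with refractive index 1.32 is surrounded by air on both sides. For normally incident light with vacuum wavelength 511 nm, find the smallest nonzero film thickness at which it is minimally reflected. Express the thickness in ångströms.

Top surface (1.0 → 1.32): reflection off a higher-index medium gives a half-wave phase shift.
Bottom surface (1.32 → 1.0): reflection off a lower-index medium gives no phase shift.
The two reflections differ by half a wavelength.
So the condition for destructive reflection is 2 n t = m λ.
Minimum nonzero at m = 1: t = λ / (2 n) = 511 / (2 × 1.32) = 194 nm.

1936 Å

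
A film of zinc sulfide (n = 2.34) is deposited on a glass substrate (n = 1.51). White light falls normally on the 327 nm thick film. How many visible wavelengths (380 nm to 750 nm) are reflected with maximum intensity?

2

At the upper boundary (n = 1.0 to n = 2.34) the reflected ray undergoes a half-wave phase shift.
Ray reflecting at the bottom interface goes from n = 2.34 toward n = 1.51: no phase shift.
The two reflections differ by half a wavelength.
With one net inversion, constructive interference in reflection requires 2 n t = (m + ½) λ.
λ = 2 n t / (m + ½) = 1530 / (m + ½) nm.
m=1: 1020 nm (IR); m=2: 612 nm (visible); m=3: 437 nm (visible); m=4: 340 nm (UV).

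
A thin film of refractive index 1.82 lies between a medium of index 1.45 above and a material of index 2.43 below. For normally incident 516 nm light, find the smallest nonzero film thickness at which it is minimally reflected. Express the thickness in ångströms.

709 Å

Top surface (1.45 → 1.82): reflection off a higher-index medium gives a half-wave phase shift.
At the lower boundary (n = 1.82 to n = 2.43) the reflected ray undergoes a half-wave phase shift.
Net: no relative phase inversion (both shifts match).
For dark reflection here: 2 n t = (m + ½) λ.
Minimum at m = 0: t = λ / (4 n) = 516 / (4 × 1.82) = 70.9 nm.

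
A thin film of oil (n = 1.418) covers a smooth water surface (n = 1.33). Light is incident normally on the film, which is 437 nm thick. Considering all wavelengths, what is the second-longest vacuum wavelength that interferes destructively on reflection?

620 nm

Top surface (1.0 → 1.418): reflection off a higher-index medium gives a half-wave phase shift.
Bottom surface (1.418 → 1.33): reflection off a lower-index medium gives no phase shift.
The two reflections differ by half a wavelength.
So the condition for destructive reflection is 2 n t = m λ.
λ = 2 n t / m. The second-longest wavelength is m = 2: λ = 2 × 1.418 × 437 / 2.00 = 620 nm.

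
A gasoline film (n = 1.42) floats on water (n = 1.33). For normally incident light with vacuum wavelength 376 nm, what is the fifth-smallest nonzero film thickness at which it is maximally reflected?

Top surface (1.0 → 1.42): reflection off a higher-index medium gives a half-wave phase shift.
At the lower boundary (n = 1.42 to n = 1.33) the reflected ray undergoes no phase shift.
Net: one phase inversion between the two reflected rays.
So the condition for constructive reflection is 2 n t = (m + ½) λ.
The fifth-smallest nonzero thickness corresponds to m = 4: t = (m + ½) λ / (2 n) = 4.50 × 376 / (2 × 1.42) = 596 nm.

596 nm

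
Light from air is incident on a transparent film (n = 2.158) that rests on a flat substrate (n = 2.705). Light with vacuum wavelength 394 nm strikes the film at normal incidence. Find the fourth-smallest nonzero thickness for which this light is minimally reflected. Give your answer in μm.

Top surface (1.0 → 2.158): reflection off a higher-index medium gives a half-wave phase shift.
At the lower boundary (n = 2.158 to n = 2.705) the reflected ray undergoes a half-wave phase shift.
The two reflections carry the same phase change, so no net offset.
With no net inversion, destructive interference in reflection requires 2 n t = (m + ½) λ.
The fourth-smallest nonzero thickness corresponds to m = 3: t = (m + ½) λ / (2 n) = 3.50 × 394 / (2 × 2.158) = 320 nm.

0.320 μm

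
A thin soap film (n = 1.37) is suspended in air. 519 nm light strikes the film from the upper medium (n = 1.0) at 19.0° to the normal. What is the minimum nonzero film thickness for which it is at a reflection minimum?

195 nm

At the upper boundary (n = 1.0 to n = 1.37) the reflected ray undergoes a half-wave phase shift.
Bottom surface (1.37 → 1.0): reflection off a lower-index medium gives no phase shift.
Exactly one π shift → a net half-wave offset.
With one net inversion, destructive interference in reflection requires 2 n t cos θ_r = m λ.
Snell's law: 1.0 sin 19.0° = 1.37 sin θ_r → sin θ_r = 0.238, cos θ_r = 0.971.
Minimum nonzero at m = 1: t = λ / (2 n cos θ_r) = 519 / (2 × 1.37 × 0.971) = 195 nm.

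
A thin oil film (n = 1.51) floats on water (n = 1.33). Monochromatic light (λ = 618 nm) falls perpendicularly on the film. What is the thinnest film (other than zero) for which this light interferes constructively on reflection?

Ray reflecting at the top interface goes from n = 1.0 toward n = 1.51: a half-wave phase shift.
Ray reflecting at the bottom interface goes from n = 1.51 toward n = 1.33: no phase shift.
The two reflections differ by half a wavelength.
For bright reflection here: 2 n t = (m + ½) λ.
Minimum at m = 0: t = λ / (4 n) = 618 / (4 × 1.51) = 102 nm.

102 nm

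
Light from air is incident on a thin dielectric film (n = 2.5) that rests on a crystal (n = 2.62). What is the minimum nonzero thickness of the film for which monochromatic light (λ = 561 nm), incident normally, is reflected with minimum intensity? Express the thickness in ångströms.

Ray reflecting at the top interface goes from n = 1.0 toward n = 2.5: a half-wave phase shift.
At the lower boundary (n = 2.5 to n = 2.62) the reflected ray undergoes a half-wave phase shift.
Zero or two π shifts → no net half-wave offset.
With no net inversion, destructive interference in reflection requires 2 n t = (m + ½) λ.
Minimum at m = 0: t = λ / (4 n) = 561 / (4 × 2.5) = 56.1 nm.

561 Å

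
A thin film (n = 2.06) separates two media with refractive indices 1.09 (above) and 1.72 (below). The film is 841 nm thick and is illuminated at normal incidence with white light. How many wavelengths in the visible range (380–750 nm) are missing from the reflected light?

Top surface (1.09 → 2.06): reflection off a higher-index medium gives a half-wave phase shift.
Ray reflecting at the bottom interface goes from n = 2.06 toward n = 1.72: no phase shift.
Net: one phase inversion between the two reflected rays.
So the condition for destructive reflection is 2 n t = m λ.
λ = 2 n t / m = 3465 / m nm.
m=4: 866 nm (IR); m=5: 693 nm (visible); m=6: 577 nm (visible); m=7: 495 nm (visible); m=8: 433 nm (visible); m=9: 385 nm (visible); m=10: 346 nm (UV).

5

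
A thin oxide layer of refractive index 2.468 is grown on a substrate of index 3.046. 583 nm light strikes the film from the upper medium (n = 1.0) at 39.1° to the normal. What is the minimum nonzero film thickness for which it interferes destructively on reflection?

61.1 nm

Ray reflecting at the top interface goes from n = 1.0 toward n = 2.468: a half-wave phase shift.
Ray reflecting at the bottom interface goes from n = 2.468 toward n = 3.046: a half-wave phase shift.
The two reflections carry the same phase change, so no net offset.
So the condition for destructive reflection is 2 n t cos θ_r = (m + ½) λ.
Snell's law: 1.0 sin 39.1° = 2.468 sin θ_r → sin θ_r = 0.256, cos θ_r = 0.967.
Minimum at m = 0: t = λ / (4 n cos θ_r) = 583 / (4 × 2.468 × 0.967) = 61.1 nm.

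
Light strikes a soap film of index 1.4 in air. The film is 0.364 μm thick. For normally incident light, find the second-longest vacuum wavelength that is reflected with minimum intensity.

At the upper boundary (n = 1.0 to n = 1.4) the reflected ray undergoes a half-wave phase shift.
At the lower boundary (n = 1.4 to n = 1.0) the reflected ray undergoes no phase shift.
Net: one phase inversion between the two reflected rays.
With one net inversion, destructive interference in reflection requires 2 n t = m λ.
λ = 2 n t / m. The second-longest wavelength is m = 2: λ = 2 × 1.4 × 364 / 2.00 = 510 nm.

510 nm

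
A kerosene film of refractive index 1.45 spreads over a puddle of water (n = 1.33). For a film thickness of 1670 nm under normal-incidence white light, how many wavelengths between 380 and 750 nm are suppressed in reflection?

6

At the upper boundary (n = 1.0 to n = 1.45) the reflected ray undergoes a half-wave phase shift.
At the lower boundary (n = 1.45 to n = 1.33) the reflected ray undergoes no phase shift.
Exactly one π shift → a net half-wave offset.
For dark reflection here: 2 n t = m λ.
λ = 2 n t / m = 4843 / m nm.
m=6: 807 nm (IR); m=7: 692 nm (visible); m=8: 605 nm (visible); m=9: 538 nm (visible); m=10: 484 nm (visible); m=11: 440 nm (visible); m=12: 404 nm (visible); m=13: 373 nm (UV).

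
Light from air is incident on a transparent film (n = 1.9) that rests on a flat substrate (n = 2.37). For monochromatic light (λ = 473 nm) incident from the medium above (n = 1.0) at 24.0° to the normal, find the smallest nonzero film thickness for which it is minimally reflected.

Top surface (1.0 → 1.9): reflection off a higher-index medium gives a half-wave phase shift.
Ray reflecting at the bottom interface goes from n = 1.9 toward n = 2.37: a half-wave phase shift.
The two reflections carry the same phase change, so no net offset.
For dark reflection here: 2 n t cos θ_r = (m + ½) λ.
Snell's law: 1.0 sin 24.0° = 1.9 sin θ_r → sin θ_r = 0.214, cos θ_r = 0.977.
Minimum at m = 0: t = λ / (4 n cos θ_r) = 473 / (4 × 1.9 × 0.977) = 63.7 nm.

63.7 nm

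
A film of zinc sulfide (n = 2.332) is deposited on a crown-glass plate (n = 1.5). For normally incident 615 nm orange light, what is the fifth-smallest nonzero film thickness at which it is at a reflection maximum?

At the upper boundary (n = 1.0 to n = 2.332) the reflected ray undergoes a half-wave phase shift.
At the lower boundary (n = 2.332 to n = 1.5) the reflected ray undergoes no phase shift.
Net: one phase inversion between the two reflected rays.
So the condition for constructive reflection is 2 n t = (m + ½) λ.
The fifth-smallest nonzero thickness corresponds to m = 4: t = (m + ½) λ / (2 n) = 4.50 × 615 / (2 × 2.332) = 593 nm.

593 nm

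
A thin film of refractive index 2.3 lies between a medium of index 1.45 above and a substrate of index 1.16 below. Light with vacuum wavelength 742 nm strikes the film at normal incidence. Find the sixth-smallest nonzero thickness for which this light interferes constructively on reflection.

At the upper boundary (n = 1.45 to n = 2.3) the reflected ray undergoes a half-wave phase shift.
Bottom surface (2.3 → 1.16): reflection off a lower-index medium gives no phase shift.
Net: one phase inversion between the two reflected rays.
For maximum reflection here: 2 n t = (m + ½) λ.
The sixth-smallest nonzero thickness corresponds to m = 5: t = (m + ½) λ / (2 n) = 5.50 × 742 / (2 × 2.3) = 887 nm.

887 nm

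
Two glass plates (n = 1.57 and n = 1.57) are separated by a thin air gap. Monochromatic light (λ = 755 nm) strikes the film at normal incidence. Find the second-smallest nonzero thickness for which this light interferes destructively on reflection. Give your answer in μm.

0.755 μm

At the upper boundary (n = 1.57 to n = 1.0) the reflected ray undergoes no phase shift.
Bottom surface (1.0 → 1.57): reflection off a higher-index medium gives a half-wave phase shift.
Net: one phase inversion between the two reflected rays.
With one net inversion, destructive interference in reflection requires 2 n t = m λ.
The second-smallest nonzero thickness corresponds to m = 2: t = m λ / (2 n) = 2.00 × 755 / (2 × 1.0) = 755 nm.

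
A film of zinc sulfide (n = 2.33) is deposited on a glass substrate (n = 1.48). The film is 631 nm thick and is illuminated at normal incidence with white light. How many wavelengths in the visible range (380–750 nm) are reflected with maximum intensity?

4

At the upper boundary (n = 1.0 to n = 2.33) the reflected ray undergoes a half-wave phase shift.
Bottom surface (2.33 → 1.48): reflection off a lower-index medium gives no phase shift.
The two reflections differ by half a wavelength.
With one net inversion, constructive interference in reflection requires 2 n t = (m + ½) λ.
λ = 2 n t / (m + ½) = 2940 / (m + ½) nm.
m=3: 840 nm (IR); m=4: 653 nm (visible); m=5: 535 nm (visible); m=6: 452 nm (visible); m=7: 392 nm (visible); m=8: 346 nm (UV).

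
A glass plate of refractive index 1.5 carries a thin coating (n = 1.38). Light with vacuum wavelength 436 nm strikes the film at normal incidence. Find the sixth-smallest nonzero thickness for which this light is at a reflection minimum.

869 nm

Top surface (1.0 → 1.38): reflection off a higher-index medium gives a half-wave phase shift.
Bottom surface (1.38 → 1.5): reflection off a higher-index medium gives a half-wave phase shift.
The two reflections carry the same phase change, so no net offset.
For weak reflection here: 2 n t = (m + ½) λ.
The sixth-smallest nonzero thickness corresponds to m = 5: t = (m + ½) λ / (2 n) = 5.50 × 436 / (2 × 1.38) = 869 nm.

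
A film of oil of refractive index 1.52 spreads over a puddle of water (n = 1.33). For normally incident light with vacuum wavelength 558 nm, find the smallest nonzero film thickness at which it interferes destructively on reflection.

Top surface (1.0 → 1.52): reflection off a higher-index medium gives a half-wave phase shift.
Ray reflecting at the bottom interface goes from n = 1.52 toward n = 1.33: no phase shift.
Exactly one π shift → a net half-wave offset.
So the condition for destructive reflection is 2 n t = m λ.
Minimum nonzero at m = 1: t = λ / (2 n) = 558 / (2 × 1.52) = 184 nm.

184 nm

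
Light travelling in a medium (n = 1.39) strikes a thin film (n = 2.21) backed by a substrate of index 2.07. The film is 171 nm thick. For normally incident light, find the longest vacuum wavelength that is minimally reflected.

756 nm

Ray reflecting at the top interface goes from n = 1.39 toward n = 2.21: a half-wave phase shift.
Ray reflecting at the bottom interface goes from n = 2.21 toward n = 2.07: no phase shift.
The two reflections differ by half a wavelength.
So the condition for destructive reflection is 2 n t = m λ.
λ = 2 n t / m. The longest wavelength is m = 1: λ = 2 × 2.21 × 171 / 1.00 = 756 nm.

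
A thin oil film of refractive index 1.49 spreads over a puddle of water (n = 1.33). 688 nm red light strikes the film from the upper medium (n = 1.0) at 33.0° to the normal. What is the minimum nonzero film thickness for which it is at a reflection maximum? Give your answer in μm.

0.124 μm

Top surface (1.0 → 1.49): reflection off a higher-index medium gives a half-wave phase shift.
Bottom surface (1.49 → 1.33): reflection off a lower-index medium gives no phase shift.
The two reflections differ by half a wavelength.
For strong reflection here: 2 n t cos θ_r = (m + ½) λ.
Snell's law: 1.0 sin 33.0° = 1.49 sin θ_r → sin θ_r = 0.366, cos θ_r = 0.931.
Minimum at m = 0: t = λ / (4 n cos θ_r) = 688 / (4 × 1.49 × 0.931) = 124 nm.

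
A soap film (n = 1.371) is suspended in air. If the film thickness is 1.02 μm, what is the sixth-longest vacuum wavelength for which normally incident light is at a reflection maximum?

Top surface (1.0 → 1.371): reflection off a higher-index medium gives a half-wave phase shift.
Ray reflecting at the bottom interface goes from n = 1.371 toward n = 1.0: no phase shift.
Net: one phase inversion between the two reflected rays.
For maximum reflection here: 2 n t = (m + ½) λ.
λ = 2 n t / (m + ½). The sixth-longest wavelength is m = 5: λ = 2 × 1.371 × 1020 / 5.50 = 509 nm.

509 nm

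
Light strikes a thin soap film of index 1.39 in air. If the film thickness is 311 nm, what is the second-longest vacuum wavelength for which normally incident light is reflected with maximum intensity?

Ray reflecting at the top interface goes from n = 1.0 toward n = 1.39: a half-wave phase shift.
At the lower boundary (n = 1.39 to n = 1.0) the reflected ray undergoes no phase shift.
Exactly one π shift → a net half-wave offset.
For maximum reflection here: 2 n t = (m + ½) λ.
λ = 2 n t / (m + ½). The second-longest wavelength is m = 1: λ = 2 × 1.39 × 311 / 1.50 = 576 nm.

576 nm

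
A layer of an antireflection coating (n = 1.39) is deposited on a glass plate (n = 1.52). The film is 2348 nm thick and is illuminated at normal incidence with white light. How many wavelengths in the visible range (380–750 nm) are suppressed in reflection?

8

Ray reflecting at the top interface goes from n = 1.0 toward n = 1.39: a half-wave phase shift.
At the lower boundary (n = 1.39 to n = 1.52) the reflected ray undergoes a half-wave phase shift.
Zero or two π shifts → no net half-wave offset.
So the condition for destructive reflection is 2 n t = (m + ½) λ.
λ = 2 n t / (m + ½) = 6527 / (m + ½) nm.
m=8: 768 nm (IR); m=9: 687 nm (visible); m=10: 622 nm (visible); m=11: 568 nm (visible); m=12: 522 nm (visible); m=13: 484 nm (visible); m=14: 450 nm (visible); m=15: 421 nm (visible); m=16: 396 nm (visible); m=17: 373 nm (UV).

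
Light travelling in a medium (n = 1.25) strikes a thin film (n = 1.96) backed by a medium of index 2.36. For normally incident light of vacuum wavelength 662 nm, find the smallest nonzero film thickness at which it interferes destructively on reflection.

84.4 nm

Top surface (1.25 → 1.96): reflection off a higher-index medium gives a half-wave phase shift.
Bottom surface (1.96 → 2.36): reflection off a higher-index medium gives a half-wave phase shift.
Zero or two π shifts → no net half-wave offset.
For dark reflection here: 2 n t = (m + ½) λ.
Minimum at m = 0: t = λ / (4 n) = 662 / (4 × 1.96) = 84.4 nm.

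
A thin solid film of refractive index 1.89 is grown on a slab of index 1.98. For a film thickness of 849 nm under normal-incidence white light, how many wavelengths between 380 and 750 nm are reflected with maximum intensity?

4

At the upper boundary (n = 1.0 to n = 1.89) the reflected ray undergoes a half-wave phase shift.
Ray reflecting at the bottom interface goes from n = 1.89 toward n = 1.98: a half-wave phase shift.
Zero or two π shifts → no net half-wave offset.
With no net inversion, constructive interference in reflection requires 2 n t = m λ.
λ = 2 n t / m = 3209 / m nm.
m=4: 802 nm (IR); m=5: 642 nm (visible); m=6: 535 nm (visible); m=7: 458 nm (visible); m=8: 401 nm (visible); m=9: 357 nm (UV).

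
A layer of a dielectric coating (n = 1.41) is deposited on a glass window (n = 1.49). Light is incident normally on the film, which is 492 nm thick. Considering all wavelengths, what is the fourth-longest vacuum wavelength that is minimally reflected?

396 nm

Ray reflecting at the top interface goes from n = 1.0 toward n = 1.41: a half-wave phase shift.
Bottom surface (1.41 → 1.49): reflection off a higher-index medium gives a half-wave phase shift.
Zero or two π shifts → no net half-wave offset.
For dark reflection here: 2 n t = (m + ½) λ.
λ = 2 n t / (m + ½). The fourth-longest wavelength is m = 3: λ = 2 × 1.41 × 492 / 3.50 = 396 nm.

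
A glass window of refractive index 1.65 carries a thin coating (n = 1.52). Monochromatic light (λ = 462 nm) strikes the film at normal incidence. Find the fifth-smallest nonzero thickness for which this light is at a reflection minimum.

Top surface (1.0 → 1.52): reflection off a higher-index medium gives a half-wave phase shift.
At the lower boundary (n = 1.52 to n = 1.65) the reflected ray undergoes a half-wave phase shift.
Zero or two π shifts → no net half-wave offset.
For minimum reflection here: 2 n t = (m + ½) λ.
The fifth-smallest nonzero thickness corresponds to m = 4: t = (m + ½) λ / (2 n) = 4.50 × 462 / (2 × 1.52) = 684 nm.

684 nm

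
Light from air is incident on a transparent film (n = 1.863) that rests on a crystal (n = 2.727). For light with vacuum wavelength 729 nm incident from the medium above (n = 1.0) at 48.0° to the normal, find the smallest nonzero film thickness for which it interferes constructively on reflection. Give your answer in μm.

0.213 μm

Top surface (1.0 → 1.863): reflection off a higher-index medium gives a half-wave phase shift.
At the lower boundary (n = 1.863 to n = 2.727) the reflected ray undergoes a half-wave phase shift.
Net: no relative phase inversion (both shifts match).
For maximum reflection here: 2 n t cos θ_r = m λ.
Snell's law: 1.0 sin 48.0° = 1.863 sin θ_r → sin θ_r = 0.399, cos θ_r = 0.917.
Minimum nonzero at m = 1: t = λ / (2 n cos θ_r) = 729 / (2 × 1.863 × 0.917) = 213 nm.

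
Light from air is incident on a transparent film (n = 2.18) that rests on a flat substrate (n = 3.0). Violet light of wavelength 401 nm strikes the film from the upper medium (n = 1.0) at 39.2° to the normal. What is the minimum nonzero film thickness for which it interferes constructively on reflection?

Ray reflecting at the top interface goes from n = 1.0 toward n = 2.18: a half-wave phase shift.
At the lower boundary (n = 2.18 to n = 3.0) the reflected ray undergoes a half-wave phase shift.
The two reflections carry the same phase change, so no net offset.
For strong reflection here: 2 n t cos θ_r = m λ.
Snell's law: 1.0 sin 39.2° = 2.18 sin θ_r → sin θ_r = 0.290, cos θ_r = 0.957.
Minimum nonzero at m = 1: t = λ / (2 n cos θ_r) = 401 / (2 × 2.18 × 0.957) = 96.1 nm.

96.1 nm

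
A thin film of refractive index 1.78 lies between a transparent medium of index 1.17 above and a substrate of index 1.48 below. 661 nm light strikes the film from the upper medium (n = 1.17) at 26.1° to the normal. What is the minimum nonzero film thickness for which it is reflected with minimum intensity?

194 nm

At the upper boundary (n = 1.17 to n = 1.78) the reflected ray undergoes a half-wave phase shift.
At the lower boundary (n = 1.78 to n = 1.48) the reflected ray undergoes no phase shift.
Net: one phase inversion between the two reflected rays.
So the condition for destructive reflection is 2 n t cos θ_r = m λ.
Snell's law: 1.17 sin 26.1° = 1.78 sin θ_r → sin θ_r = 0.289, cos θ_r = 0.957.
Minimum nonzero at m = 1: t = λ / (2 n cos θ_r) = 661 / (2 × 1.78 × 0.957) = 194 nm.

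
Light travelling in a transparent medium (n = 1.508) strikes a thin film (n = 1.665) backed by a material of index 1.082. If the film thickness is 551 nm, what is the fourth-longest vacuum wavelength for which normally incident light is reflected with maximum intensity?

Ray reflecting at the top interface goes from n = 1.508 toward n = 1.665: a half-wave phase shift.
At the lower boundary (n = 1.665 to n = 1.082) the reflected ray undergoes no phase shift.
The two reflections differ by half a wavelength.
With one net inversion, constructive interference in reflection requires 2 n t = (m + ½) λ.
λ = 2 n t / (m + ½). The fourth-longest wavelength is m = 3: λ = 2 × 1.665 × 551 / 3.50 = 524 nm.

524 nm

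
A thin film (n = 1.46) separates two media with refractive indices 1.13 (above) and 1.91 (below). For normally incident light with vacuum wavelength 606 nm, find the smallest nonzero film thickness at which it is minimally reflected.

Top surface (1.13 → 1.46): reflection off a higher-index medium gives a half-wave phase shift.
Bottom surface (1.46 → 1.91): reflection off a higher-index medium gives a half-wave phase shift.
The two reflections carry the same phase change, so no net offset.
For minimum reflection here: 2 n t = (m + ½) λ.
Minimum at m = 0: t = λ / (4 n) = 606 / (4 × 1.46) = 104 nm.

104 nm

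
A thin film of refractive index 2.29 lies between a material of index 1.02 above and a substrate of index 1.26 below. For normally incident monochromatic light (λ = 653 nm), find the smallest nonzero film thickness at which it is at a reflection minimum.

Ray reflecting at the top interface goes from n = 1.02 toward n = 2.29: a half-wave phase shift.
Bottom surface (2.29 → 1.26): reflection off a lower-index medium gives no phase shift.
The two reflections differ by half a wavelength.
So the condition for destructive reflection is 2 n t = m λ.
Minimum nonzero at m = 1: t = λ / (2 n) = 653 / (2 × 2.29) = 143 nm.

143 nm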